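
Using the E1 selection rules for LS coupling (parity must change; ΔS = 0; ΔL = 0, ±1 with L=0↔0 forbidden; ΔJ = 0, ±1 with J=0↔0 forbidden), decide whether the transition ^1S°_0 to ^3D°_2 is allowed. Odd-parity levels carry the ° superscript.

Initial level: S=0, L=0, J=0, parity odd. Final level: S=1, L=2, J=2, parity odd.
ΔS = 0: S: 0 → 1 — ✗.
ΔJ = 0, ±1 (not J=0↔0): J: 0 → 2, ΔJ = +2 — ✗.
Parity must change: odd → odd — ✗.
ΔL = 0, ±1 (not L=0↔0): L: 0 → 2, ΔL = +2 — ✗.
Rule(s) violated: parity, ΔS, ΔL, ΔJ.

forbidden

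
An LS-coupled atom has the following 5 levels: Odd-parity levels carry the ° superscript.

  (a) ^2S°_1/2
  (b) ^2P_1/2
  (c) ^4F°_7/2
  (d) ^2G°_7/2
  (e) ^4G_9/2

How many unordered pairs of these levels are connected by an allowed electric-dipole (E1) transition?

2

(a)–(b): allowed.
(a)–(c): forbidden (parity, ΔS, ΔL, ΔJ).
(a)–(d): forbidden (parity, ΔL, ΔJ).
(a)–(e): forbidden (ΔS, ΔL, ΔJ).
(b)–(c): forbidden (ΔS, ΔL, ΔJ).
(b)–(d): forbidden (ΔL, ΔJ).
(b)–(e): forbidden (parity, ΔS, ΔL, ΔJ).
(c)–(d): forbidden (parity, ΔS).
(c)–(e): allowed.
(d)–(e): forbidden (ΔS).
Allowed pairs: 2 of 10.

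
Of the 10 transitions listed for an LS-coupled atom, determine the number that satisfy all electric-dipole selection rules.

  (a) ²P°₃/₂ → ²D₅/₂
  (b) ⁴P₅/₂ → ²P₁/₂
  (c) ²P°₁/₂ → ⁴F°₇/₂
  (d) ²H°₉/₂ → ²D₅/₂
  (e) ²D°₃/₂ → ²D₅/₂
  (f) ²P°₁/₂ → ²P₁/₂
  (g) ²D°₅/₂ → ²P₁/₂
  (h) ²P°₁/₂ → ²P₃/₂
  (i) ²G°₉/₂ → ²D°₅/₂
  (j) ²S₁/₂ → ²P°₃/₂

(a) allowed
(b) forbidden (parity, ΔS, ΔJ fail)
(c) forbidden (parity, ΔS, ΔL, ΔJ fail)
(d) forbidden (ΔL, ΔJ fail)
(e) allowed
(f) allowed
(g) forbidden (ΔJ fails)
(h) allowed
(i) forbidden (parity, ΔL, ΔJ fail)
(j) allowed
Total allowed: 5 of 10.

5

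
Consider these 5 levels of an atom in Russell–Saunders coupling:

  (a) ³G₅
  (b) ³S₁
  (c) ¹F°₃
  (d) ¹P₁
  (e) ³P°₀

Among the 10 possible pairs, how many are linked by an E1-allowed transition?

(a)–(b): forbidden (parity, ΔL, ΔJ).
(a)–(c): forbidden (ΔS, ΔJ).
(a)–(d): forbidden (parity, ΔS, ΔL, ΔJ).
(a)–(e): forbidden (ΔL, ΔJ).
(b)–(c): forbidden (ΔS, ΔL, ΔJ).
(b)–(d): forbidden (parity, ΔS).
(b)–(e): allowed.
(c)–(d): forbidden (ΔL, ΔJ).
(c)–(e): forbidden (parity, ΔS, ΔL, ΔJ).
(d)–(e): forbidden (ΔS).
Allowed pairs: 1 of 10.

1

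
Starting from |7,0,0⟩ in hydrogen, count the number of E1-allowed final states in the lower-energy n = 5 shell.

E1 requires Δl = ±1, so l_f ∈ {-1, 1}; with 0 ≤ l_f ≤ n_f−1 = 4, the allowed l_f values are {1}.
For l_f = 1: m_f ∈ {m_i−1, m_i, m_i+1} ∩ [−1, 1] = {-1, 0, 1} → 3 states.
Total: 3.

3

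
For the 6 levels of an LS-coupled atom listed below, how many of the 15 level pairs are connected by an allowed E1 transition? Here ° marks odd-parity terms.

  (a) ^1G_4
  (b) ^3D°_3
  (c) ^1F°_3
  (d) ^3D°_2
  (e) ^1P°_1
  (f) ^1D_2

(a)–(b): forbidden (ΔS, ΔL).
(a)–(c): allowed.
(a)–(d): forbidden (ΔS, ΔL, ΔJ).
(a)–(e): forbidden (ΔL, ΔJ).
(a)–(f): forbidden (parity, ΔL, ΔJ).
(b)–(c): forbidden (parity, ΔS).
(b)–(d): forbidden (parity).
(b)–(e): forbidden (parity, ΔS, ΔJ).
(b)–(f): forbidden (ΔS).
(c)–(d): forbidden (parity, ΔS).
(c)–(e): forbidden (parity, ΔL, ΔJ).
(c)–(f): allowed.
(d)–(e): forbidden (parity, ΔS).
(d)–(f): forbidden (ΔS).
(e)–(f): allowed.
Allowed pairs: 3 of 15.

3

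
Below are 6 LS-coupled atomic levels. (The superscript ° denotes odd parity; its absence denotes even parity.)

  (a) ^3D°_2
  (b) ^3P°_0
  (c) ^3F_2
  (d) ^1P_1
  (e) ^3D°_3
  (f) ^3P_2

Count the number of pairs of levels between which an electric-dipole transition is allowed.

4

(a)–(b): forbidden (parity, ΔJ).
(a)–(c): allowed.
(a)–(d): forbidden (ΔS).
(a)–(e): forbidden (parity).
(a)–(f): allowed.
(b)–(c): forbidden (ΔL, ΔJ).
(b)–(d): forbidden (ΔS).
(b)–(e): forbidden (parity, ΔJ).
(b)–(f): forbidden (ΔJ).
(c)–(d): forbidden (parity, ΔS, ΔL).
(c)–(e): allowed.
(c)–(f): forbidden (parity, ΔL).
(d)–(e): forbidden (ΔS, ΔJ).
(d)–(f): forbidden (parity, ΔS).
(e)–(f): allowed.
Allowed pairs: 4 of 15.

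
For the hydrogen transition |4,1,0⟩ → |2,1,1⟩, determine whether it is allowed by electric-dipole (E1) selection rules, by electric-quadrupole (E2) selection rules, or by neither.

Δl = 1 − 1 = +0; l_i + l_f = 2.
Δm_l = +1.
E1 (Δl = ±1, |Δm_l| ≤ 1): not satisfied.
E2 (Δl = 0,±2, l_i+l_f ≥ 2, |Δm_l| ≤ 2): satisfied.

E2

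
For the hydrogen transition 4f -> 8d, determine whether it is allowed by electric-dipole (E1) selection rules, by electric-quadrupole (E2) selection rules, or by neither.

Δl = 2 − 3 = -1; l_i + l_f = 5.
E1 (Δl = ±1): satisfied.
E2 (Δl = 0,±2, l_i+l_f ≥ 2): not satisfied.

E1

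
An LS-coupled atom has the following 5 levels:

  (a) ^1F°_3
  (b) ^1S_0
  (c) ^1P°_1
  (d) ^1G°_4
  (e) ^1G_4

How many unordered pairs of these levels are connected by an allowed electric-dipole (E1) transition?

(a)–(b): forbidden (ΔL, ΔJ).
(a)–(c): forbidden (parity, ΔL, ΔJ).
(a)–(d): forbidden (parity).
(a)–(e): allowed.
(b)–(c): allowed.
(b)–(d): forbidden (ΔL, ΔJ).
(b)–(e): forbidden (parity, ΔL, ΔJ).
(c)–(d): forbidden (parity, ΔL, ΔJ).
(c)–(e): forbidden (ΔL, ΔJ).
(d)–(e): allowed.
Allowed pairs: 3 of 10.

3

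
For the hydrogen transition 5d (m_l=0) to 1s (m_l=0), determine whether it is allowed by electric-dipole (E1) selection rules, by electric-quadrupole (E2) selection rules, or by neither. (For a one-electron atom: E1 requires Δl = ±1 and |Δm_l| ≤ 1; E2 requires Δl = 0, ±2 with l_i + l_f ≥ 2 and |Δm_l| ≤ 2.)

Δl = 0 − 2 = -2; l_i + l_f = 2.
Δm_l = +0.
E1 (Δl = ±1, |Δm_l| ≤ 1): not satisfied.
E2 (Δl = 0,±2, l_i+l_f ≥ 2, |Δm_l| ≤ 2): satisfied.

E2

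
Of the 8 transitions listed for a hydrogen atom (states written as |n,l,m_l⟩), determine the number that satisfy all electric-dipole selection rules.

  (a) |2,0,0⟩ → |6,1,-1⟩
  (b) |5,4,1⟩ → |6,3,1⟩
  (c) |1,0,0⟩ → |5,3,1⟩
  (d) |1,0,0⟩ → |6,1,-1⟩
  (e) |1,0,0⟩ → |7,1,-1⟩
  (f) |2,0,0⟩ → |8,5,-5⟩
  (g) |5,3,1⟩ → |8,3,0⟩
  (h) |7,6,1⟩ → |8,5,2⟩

(a) allowed
(b) allowed
(c) forbidden — Δl = +3 (E1 requires Δl = ±1)
(d) allowed
(e) allowed
(f) forbidden — Δl = +5 (E1 requires Δl = ±1); Δm_l = -5 (E1 requires Δm_l = 0, ±1)
(g) forbidden — Δl = +0 (E1 requires Δl = ±1)
(h) allowed
Total allowed: 5 of 8.

5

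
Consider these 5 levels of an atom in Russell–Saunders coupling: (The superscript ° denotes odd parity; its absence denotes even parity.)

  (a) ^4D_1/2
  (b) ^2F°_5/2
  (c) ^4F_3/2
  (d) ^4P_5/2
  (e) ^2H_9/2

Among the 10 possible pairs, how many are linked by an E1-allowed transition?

0

(a)–(b): forbidden (ΔS, ΔJ).
(a)–(c): forbidden (parity).
(a)–(d): forbidden (parity, ΔJ).
(a)–(e): forbidden (parity, ΔS, ΔL, ΔJ).
(b)–(c): forbidden (ΔS).
(b)–(d): forbidden (ΔS, ΔL).
(b)–(e): forbidden (ΔL, ΔJ).
(c)–(d): forbidden (parity, ΔL).
(c)–(e): forbidden (parity, ΔS, ΔL, ΔJ).
(d)–(e): forbidden (parity, ΔS, ΔL, ΔJ).
Allowed pairs: 0 of 10.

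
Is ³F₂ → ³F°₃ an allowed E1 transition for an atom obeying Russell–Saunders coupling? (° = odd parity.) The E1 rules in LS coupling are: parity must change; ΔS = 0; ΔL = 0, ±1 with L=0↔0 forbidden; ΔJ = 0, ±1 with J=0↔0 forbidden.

allowed

ΔL = 0, ±1 (not L=0↔0): L: 3 → 3, ΔL = +0 — passes.
ΔJ = 0, ±1 (not J=0↔0): J: 2 → 3, ΔJ = +1 — passes.
Parity must change: even → odd — passes.
ΔS = 0: S: 1 → 1 — passes.
All four E1 rules are satisfied.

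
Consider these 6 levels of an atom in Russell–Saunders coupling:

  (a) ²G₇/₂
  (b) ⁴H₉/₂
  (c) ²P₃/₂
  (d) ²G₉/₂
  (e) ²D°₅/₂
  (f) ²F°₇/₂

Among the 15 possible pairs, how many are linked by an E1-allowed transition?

3

(a)–(b): forbidden (parity, ΔS).
(a)–(c): forbidden (parity, ΔL, ΔJ).
(a)–(d): forbidden (parity).
(a)–(e): forbidden (ΔL).
(a)–(f): allowed.
(b)–(c): forbidden (parity, ΔS, ΔL, ΔJ).
(b)–(d): forbidden (parity, ΔS).
(b)–(e): forbidden (ΔS, ΔL, ΔJ).
(b)–(f): forbidden (ΔS, ΔL).
(c)–(d): forbidden (parity, ΔL, ΔJ).
(c)–(e): allowed.
(c)–(f): forbidden (ΔL, ΔJ).
(d)–(e): forbidden (ΔL, ΔJ).
(d)–(f): allowed.
(e)–(f): forbidden (parity).
Allowed pairs: 3 of 15.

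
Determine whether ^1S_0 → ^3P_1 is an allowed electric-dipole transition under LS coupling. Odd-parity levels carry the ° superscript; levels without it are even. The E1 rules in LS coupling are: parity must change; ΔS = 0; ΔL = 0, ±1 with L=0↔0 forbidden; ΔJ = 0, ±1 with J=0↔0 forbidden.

forbidden

Parity must change: even → even — fails.
ΔS = 0: S: 0 → 1 — fails.
ΔL = 0, ±1 (not L=0↔0): L: 0 → 1, ΔL = +1 — ok.
ΔJ = 0, ±1 (not J=0↔0): J: 0 → 1, ΔJ = +1 — ok.
Rule(s) violated: parity, ΔS.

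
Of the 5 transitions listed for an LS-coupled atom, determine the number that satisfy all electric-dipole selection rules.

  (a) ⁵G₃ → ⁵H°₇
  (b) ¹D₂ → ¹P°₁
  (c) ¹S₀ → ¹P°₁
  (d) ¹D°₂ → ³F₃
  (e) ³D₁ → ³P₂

2

(a) forbidden (ΔJ fails)
(b) allowed
(c) allowed
(d) forbidden (ΔS fails)
(e) forbidden (parity fails)
Total allowed: 2 of 5.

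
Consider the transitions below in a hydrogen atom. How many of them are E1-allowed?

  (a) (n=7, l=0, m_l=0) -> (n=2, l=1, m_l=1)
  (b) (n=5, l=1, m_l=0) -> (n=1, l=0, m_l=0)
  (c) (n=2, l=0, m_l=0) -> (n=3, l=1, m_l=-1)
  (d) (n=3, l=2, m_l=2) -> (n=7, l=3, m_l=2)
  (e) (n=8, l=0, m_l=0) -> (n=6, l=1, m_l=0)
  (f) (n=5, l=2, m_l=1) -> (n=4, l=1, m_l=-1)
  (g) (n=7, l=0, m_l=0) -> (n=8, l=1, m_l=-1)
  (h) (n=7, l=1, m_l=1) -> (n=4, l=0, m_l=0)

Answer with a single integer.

(a) allowed
(b) allowed
(c) allowed
(d) allowed
(e) allowed
(f) forbidden — Δm_l = -2 (E1 requires Δm_l = 0, ±1)
(g) allowed
(h) allowed
Total allowed: 7 of 8.

7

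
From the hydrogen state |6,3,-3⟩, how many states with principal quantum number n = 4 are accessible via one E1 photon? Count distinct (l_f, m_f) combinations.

E1 requires Δl = ±1, so l_f ∈ {2, 4}; with 0 ≤ l_f ≤ n_f−1 = 3, the allowed l_f values are {2}.
For l_f = 2: m_f ∈ {m_i−1, m_i, m_i+1} ∩ [−2, 2] = {-2} → 1 state.
Total: 1.

1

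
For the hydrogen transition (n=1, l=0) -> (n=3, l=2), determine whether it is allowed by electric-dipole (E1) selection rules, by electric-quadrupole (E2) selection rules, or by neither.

E2

Δl = 2 − 0 = +2; l_i + l_f = 2.
E1 (Δl = ±1): not satisfied.
E2 (Δl = 0,±2, l_i+l_f ≥ 2): satisfied.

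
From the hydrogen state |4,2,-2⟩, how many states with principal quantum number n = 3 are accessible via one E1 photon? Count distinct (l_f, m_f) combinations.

1

E1 requires Δl = ±1, so l_f ∈ {1, 3}; with 0 ≤ l_f ≤ n_f−1 = 2, the allowed l_f values are {1}.
For l_f = 1: m_f ∈ {m_i−1, m_i, m_i+1} ∩ [−1, 1] = {-1} → 1 state.
Total: 1.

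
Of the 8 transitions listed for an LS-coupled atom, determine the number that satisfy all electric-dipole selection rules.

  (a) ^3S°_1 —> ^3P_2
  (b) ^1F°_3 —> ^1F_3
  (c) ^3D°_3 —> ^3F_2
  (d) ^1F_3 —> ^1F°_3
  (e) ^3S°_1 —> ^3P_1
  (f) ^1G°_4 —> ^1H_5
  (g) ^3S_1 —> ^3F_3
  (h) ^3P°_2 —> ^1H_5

(a) allowed
(b) allowed
(c) allowed
(d) allowed
(e) allowed
(f) allowed
(g) forbidden (parity, ΔL, ΔJ fail)
(h) forbidden (ΔS, ΔL, ΔJ fail)
Total allowed: 6 of 8.

6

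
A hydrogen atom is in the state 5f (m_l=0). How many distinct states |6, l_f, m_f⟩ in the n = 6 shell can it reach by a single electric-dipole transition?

6

E1 requires Δl = ±1, so l_f ∈ {2, 4}; with 0 ≤ l_f ≤ n_f−1 = 5, the allowed l_f values are {2, 4}.
For l_f = 2: m_f ∈ {m_i−1, m_i, m_i+1} ∩ [−2, 2] = {-1, 0, 1} → 3 states.
For l_f = 4: m_f ∈ {m_i−1, m_i, m_i+1} ∩ [−4, 4] = {-1, 0, 1} → 3 states.
Total: 6.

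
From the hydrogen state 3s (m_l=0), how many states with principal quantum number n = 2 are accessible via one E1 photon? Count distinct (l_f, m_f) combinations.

E1 requires Δl = ±1, so l_f ∈ {-1, 1}; with 0 ≤ l_f ≤ n_f−1 = 1, the allowed l_f values are {1}.
For l_f = 1: m_f ∈ {m_i−1, m_i, m_i+1} ∩ [−1, 1] = {-1, 0, 1} → 3 states.
Total: 3.

3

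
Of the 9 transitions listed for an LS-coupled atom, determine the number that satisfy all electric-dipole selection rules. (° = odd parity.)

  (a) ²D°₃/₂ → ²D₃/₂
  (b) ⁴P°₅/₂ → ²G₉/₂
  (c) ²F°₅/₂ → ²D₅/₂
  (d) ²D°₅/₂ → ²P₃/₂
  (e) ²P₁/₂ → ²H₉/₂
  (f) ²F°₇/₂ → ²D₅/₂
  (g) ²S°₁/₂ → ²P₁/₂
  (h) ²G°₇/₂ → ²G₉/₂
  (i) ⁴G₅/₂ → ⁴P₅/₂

6

(a) allowed
(b) forbidden (ΔS, ΔL, ΔJ fail)
(c) allowed
(d) allowed
(e) forbidden (parity, ΔL, ΔJ fail)
(f) allowed
(g) allowed
(h) allowed
(i) forbidden (parity, ΔL fail)
Total allowed: 6 of 9.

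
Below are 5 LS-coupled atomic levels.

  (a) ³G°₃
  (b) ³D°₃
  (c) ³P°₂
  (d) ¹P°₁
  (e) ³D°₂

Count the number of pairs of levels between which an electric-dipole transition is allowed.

0

(a)–(b): forbidden (parity, ΔL).
(a)–(c): forbidden (parity, ΔL).
(a)–(d): forbidden (parity, ΔS, ΔL, ΔJ).
(a)–(e): forbidden (parity, ΔL).
(b)–(c): forbidden (parity).
(b)–(d): forbidden (parity, ΔS, ΔJ).
(b)–(e): forbidden (parity).
(c)–(d): forbidden (parity, ΔS).
(c)–(e): forbidden (parity).
(d)–(e): forbidden (parity, ΔS).
Allowed pairs: 0 of 10.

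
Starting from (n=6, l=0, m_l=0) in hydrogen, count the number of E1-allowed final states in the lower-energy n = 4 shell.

E1 requires Δl = ±1, so l_f ∈ {-1, 1}; with 0 ≤ l_f ≤ n_f−1 = 3, the allowed l_f values are {1}.
For l_f = 1: m_f ∈ {m_i−1, m_i, m_i+1} ∩ [−1, 1] = {-1, 0, 1} → 3 states.
Total: 3.

3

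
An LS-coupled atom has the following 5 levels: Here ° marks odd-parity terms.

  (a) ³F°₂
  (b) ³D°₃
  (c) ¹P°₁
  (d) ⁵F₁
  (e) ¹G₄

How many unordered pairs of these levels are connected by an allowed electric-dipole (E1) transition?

0

(a)–(b): forbidden (parity).
(a)–(c): forbidden (parity, ΔS, ΔL).
(a)–(d): forbidden (ΔS).
(a)–(e): forbidden (ΔS, ΔJ).
(b)–(c): forbidden (parity, ΔS, ΔJ).
(b)–(d): forbidden (ΔS, ΔJ).
(b)–(e): forbidden (ΔS, ΔL).
(c)–(d): forbidden (ΔS, ΔL).
(c)–(e): forbidden (ΔL, ΔJ).
(d)–(e): forbidden (parity, ΔS, ΔJ).
Allowed pairs: 0 of 10.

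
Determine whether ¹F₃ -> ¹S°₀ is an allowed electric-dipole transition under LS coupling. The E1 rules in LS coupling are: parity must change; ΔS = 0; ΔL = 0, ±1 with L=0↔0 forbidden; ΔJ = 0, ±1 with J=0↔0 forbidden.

forbidden

Initial level: S=0, L=3, J=3, parity even. Final level: S=0, L=0, J=0, parity odd.
ΔS = 0: S: 0 → 0 — ✓.
ΔJ = 0, ±1 (not J=0↔0): J: 3 → 0, ΔJ = -3 — ✗.
ΔL = 0, ±1 (not L=0↔0): L: 3 → 0, ΔL = -3 — ✗.
Parity must change: even → odd — ✓.
Rule(s) violated: ΔL, ΔJ.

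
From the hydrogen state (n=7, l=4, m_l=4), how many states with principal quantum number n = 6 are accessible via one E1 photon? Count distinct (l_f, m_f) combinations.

4

E1 requires Δl = ±1, so l_f ∈ {3, 5}; with 0 ≤ l_f ≤ n_f−1 = 5, the allowed l_f values are {3, 5}.
For l_f = 3: m_f ∈ {m_i−1, m_i, m_i+1} ∩ [−3, 3] = {3} → 1 state.
For l_f = 5: m_f ∈ {m_i−1, m_i, m_i+1} ∩ [−5, 5] = {3, 4, 5} → 3 states.
Total: 4.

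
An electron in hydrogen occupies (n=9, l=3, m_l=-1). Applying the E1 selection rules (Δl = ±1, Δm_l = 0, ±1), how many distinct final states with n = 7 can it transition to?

E1 requires Δl = ±1, so l_f ∈ {2, 4}; with 0 ≤ l_f ≤ n_f−1 = 6, the allowed l_f values are {2, 4}.
For l_f = 2: m_f ∈ {m_i−1, m_i, m_i+1} ∩ [−2, 2] = {-2, -1, 0} → 3 states.
For l_f = 4: m_f ∈ {m_i−1, m_i, m_i+1} ∩ [−4, 4] = {-2, -1, 0} → 3 states.
Total: 6.

6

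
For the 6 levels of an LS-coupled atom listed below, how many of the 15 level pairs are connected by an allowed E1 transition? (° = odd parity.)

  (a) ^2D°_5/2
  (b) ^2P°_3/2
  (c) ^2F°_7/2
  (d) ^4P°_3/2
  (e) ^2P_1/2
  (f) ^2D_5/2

(a)–(b): forbidden (parity).
(a)–(c): forbidden (parity).
(a)–(d): forbidden (parity, ΔS).
(a)–(e): forbidden (ΔJ).
(a)–(f): allowed.
(b)–(c): forbidden (parity, ΔL, ΔJ).
(b)–(d): forbidden (parity, ΔS).
(b)–(e): allowed.
(b)–(f): allowed.
(c)–(d): forbidden (parity, ΔS, ΔL, ΔJ).
(c)–(e): forbidden (ΔL, ΔJ).
(c)–(f): allowed.
(d)–(e): forbidden (ΔS).
(d)–(f): forbidden (ΔS).
(e)–(f): forbidden (parity, ΔJ).
Allowed pairs: 4 of 15.

4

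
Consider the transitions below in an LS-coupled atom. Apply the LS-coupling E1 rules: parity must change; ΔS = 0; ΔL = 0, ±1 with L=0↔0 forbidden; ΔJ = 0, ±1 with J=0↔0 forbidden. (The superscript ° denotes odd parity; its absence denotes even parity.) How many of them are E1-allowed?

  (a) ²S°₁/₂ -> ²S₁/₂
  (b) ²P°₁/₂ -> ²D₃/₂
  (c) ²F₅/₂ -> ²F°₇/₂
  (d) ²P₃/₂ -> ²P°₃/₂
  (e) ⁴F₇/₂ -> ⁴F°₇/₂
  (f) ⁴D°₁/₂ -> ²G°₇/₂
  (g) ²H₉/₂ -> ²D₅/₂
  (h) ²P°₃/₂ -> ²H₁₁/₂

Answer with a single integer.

(a) forbidden (ΔL fails)
(b) allowed
(c) allowed
(d) allowed
(e) allowed
(f) forbidden (parity, ΔS, ΔL, ΔJ fail)
(g) forbidden (parity, ΔL, ΔJ fail)
(h) forbidden (ΔL, ΔJ fail)
Total allowed: 4 of 8.

4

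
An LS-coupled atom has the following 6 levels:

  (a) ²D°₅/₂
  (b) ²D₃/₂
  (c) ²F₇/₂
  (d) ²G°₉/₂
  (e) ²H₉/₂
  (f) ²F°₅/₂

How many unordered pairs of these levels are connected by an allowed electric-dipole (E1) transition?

(a)–(b): allowed.
(a)–(c): allowed.
(a)–(d): forbidden (parity, ΔL, ΔJ).
(a)–(e): forbidden (ΔL, ΔJ).
(a)–(f): forbidden (parity).
(b)–(c): forbidden (parity, ΔJ).
(b)–(d): forbidden (ΔL, ΔJ).
(b)–(e): forbidden (parity, ΔL, ΔJ).
(b)–(f): allowed.
(c)–(d): allowed.
(c)–(e): forbidden (parity, ΔL).
(c)–(f): allowed.
(d)–(e): allowed.
(d)–(f): forbidden (parity, ΔJ).
(e)–(f): forbidden (ΔL, ΔJ).
Allowed pairs: 6 of 15.

6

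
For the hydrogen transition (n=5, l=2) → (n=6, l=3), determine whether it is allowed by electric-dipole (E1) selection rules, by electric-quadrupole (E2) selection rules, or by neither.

Δl = 3 − 2 = +1; l_i + l_f = 5.
E1 (Δl = ±1): satisfied.
E2 (Δl = 0,±2, l_i+l_f ≥ 2): not satisfied.

E1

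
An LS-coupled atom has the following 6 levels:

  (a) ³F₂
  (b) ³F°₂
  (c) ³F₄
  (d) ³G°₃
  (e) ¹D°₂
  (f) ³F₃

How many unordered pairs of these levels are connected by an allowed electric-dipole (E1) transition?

5

(a)–(b): allowed.
(a)–(c): forbidden (parity, ΔJ).
(a)–(d): allowed.
(a)–(e): forbidden (ΔS).
(a)–(f): forbidden (parity).
(b)–(c): forbidden (ΔJ).
(b)–(d): forbidden (parity).
(b)–(e): forbidden (parity, ΔS).
(b)–(f): allowed.
(c)–(d): allowed.
(c)–(e): forbidden (ΔS, ΔJ).
(c)–(f): forbidden (parity).
(d)–(e): forbidden (parity, ΔS, ΔL).
(d)–(f): allowed.
(e)–(f): forbidden (ΔS).
Allowed pairs: 5 of 15.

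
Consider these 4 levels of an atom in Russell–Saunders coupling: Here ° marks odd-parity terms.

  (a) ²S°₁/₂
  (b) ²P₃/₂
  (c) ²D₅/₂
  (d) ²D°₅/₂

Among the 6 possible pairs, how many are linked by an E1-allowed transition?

3

(a)–(b): allowed.
(a)–(c): forbidden (ΔL, ΔJ).
(a)–(d): forbidden (parity, ΔL, ΔJ).
(b)–(c): forbidden (parity).
(b)–(d): allowed.
(c)–(d): allowed.
Allowed pairs: 3 of 6.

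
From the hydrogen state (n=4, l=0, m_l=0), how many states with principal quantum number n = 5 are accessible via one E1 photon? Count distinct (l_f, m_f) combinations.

E1 requires Δl = ±1, so l_f ∈ {-1, 1}; with 0 ≤ l_f ≤ n_f−1 = 4, the allowed l_f values are {1}.
For l_f = 1: m_f ∈ {m_i−1, m_i, m_i+1} ∩ [−1, 1] = {-1, 0, 1} → 3 states.
Total: 3.

3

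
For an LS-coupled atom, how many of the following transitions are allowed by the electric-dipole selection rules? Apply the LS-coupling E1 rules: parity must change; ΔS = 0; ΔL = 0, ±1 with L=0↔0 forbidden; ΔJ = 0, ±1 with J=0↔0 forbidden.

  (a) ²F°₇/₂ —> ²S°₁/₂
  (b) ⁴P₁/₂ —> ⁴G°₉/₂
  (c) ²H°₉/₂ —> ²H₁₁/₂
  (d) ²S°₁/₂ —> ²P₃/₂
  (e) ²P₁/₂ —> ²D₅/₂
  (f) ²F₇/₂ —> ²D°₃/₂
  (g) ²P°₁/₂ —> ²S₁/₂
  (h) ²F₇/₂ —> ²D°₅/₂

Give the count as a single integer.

(a) forbidden (parity, ΔL, ΔJ fail)
(b) forbidden (ΔL, ΔJ fail)
(c) allowed
(d) allowed
(e) forbidden (parity, ΔJ fail)
(f) forbidden (ΔJ fails)
(g) allowed
(h) allowed
Total allowed: 4 of 8.

4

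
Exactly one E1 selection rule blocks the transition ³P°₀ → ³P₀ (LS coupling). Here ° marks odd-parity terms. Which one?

Reading off the term symbols: S 1→1, L 1→1, J 0→0, parity odd→even.
Parity must change: odd → even — ✓.
ΔS = 0: S: 1 → 1 — ✓.
ΔL = 0, ±1 (not L=0↔0): L: 1 → 1, ΔL = +0 — ✓.
ΔJ = 0, ±1 (not J=0↔0): J: 0 → 0, ΔJ = +0 — ✗.

the J=0 ↔ J=0 exclusion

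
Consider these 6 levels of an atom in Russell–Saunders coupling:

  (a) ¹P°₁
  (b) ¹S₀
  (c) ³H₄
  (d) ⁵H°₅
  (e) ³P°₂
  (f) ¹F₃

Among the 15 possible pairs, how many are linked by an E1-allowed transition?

(a)–(b): allowed.
(a)–(c): forbidden (ΔS, ΔL, ΔJ).
(a)–(d): forbidden (parity, ΔS, ΔL, ΔJ).
(a)–(e): forbidden (parity, ΔS).
(a)–(f): forbidden (ΔL, ΔJ).
(b)–(c): forbidden (parity, ΔS, ΔL, ΔJ).
(b)–(d): forbidden (ΔS, ΔL, ΔJ).
(b)–(e): forbidden (ΔS, ΔJ).
(b)–(f): forbidden (parity, ΔL, ΔJ).
(c)–(d): forbidden (ΔS).
(c)–(e): forbidden (ΔL, ΔJ).
(c)–(f): forbidden (parity, ΔS, ΔL).
(d)–(e): forbidden (parity, ΔS, ΔL, ΔJ).
(d)–(f): forbidden (ΔS, ΔL, ΔJ).
(e)–(f): forbidden (ΔS, ΔL).
Allowed pairs: 1 of 15.

1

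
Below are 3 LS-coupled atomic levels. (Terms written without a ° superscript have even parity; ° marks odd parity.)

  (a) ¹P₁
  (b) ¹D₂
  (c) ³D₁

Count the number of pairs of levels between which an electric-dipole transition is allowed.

0

(a)–(b): forbidden (parity).
(a)–(c): forbidden (parity, ΔS).
(b)–(c): forbidden (parity, ΔS).
Allowed pairs: 0 of 3.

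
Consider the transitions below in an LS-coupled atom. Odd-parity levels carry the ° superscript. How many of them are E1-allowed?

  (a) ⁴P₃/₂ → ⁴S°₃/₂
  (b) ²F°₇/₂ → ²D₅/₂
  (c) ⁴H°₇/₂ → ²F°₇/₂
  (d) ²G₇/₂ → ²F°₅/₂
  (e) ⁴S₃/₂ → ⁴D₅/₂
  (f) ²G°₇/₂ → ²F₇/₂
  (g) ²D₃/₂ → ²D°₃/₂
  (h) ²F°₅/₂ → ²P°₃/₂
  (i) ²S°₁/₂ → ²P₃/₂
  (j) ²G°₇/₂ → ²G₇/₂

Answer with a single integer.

(a) allowed
(b) allowed
(c) forbidden (parity, ΔS, ΔL fail)
(d) allowed
(e) forbidden (parity, ΔL fail)
(f) allowed
(g) allowed
(h) forbidden (parity, ΔL fail)
(i) allowed
(j) allowed
Total allowed: 7 of 10.

7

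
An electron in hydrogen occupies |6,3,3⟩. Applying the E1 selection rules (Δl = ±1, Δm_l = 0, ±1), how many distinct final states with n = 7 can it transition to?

E1 requires Δl = ±1, so l_f ∈ {2, 4}; with 0 ≤ l_f ≤ n_f−1 = 6, the allowed l_f values are {2, 4}.
For l_f = 2: m_f ∈ {m_i−1, m_i, m_i+1} ∩ [−2, 2] = {2} → 1 state.
For l_f = 4: m_f ∈ {m_i−1, m_i, m_i+1} ∩ [−4, 4] = {2, 3, 4} → 3 states.
Total: 4.

4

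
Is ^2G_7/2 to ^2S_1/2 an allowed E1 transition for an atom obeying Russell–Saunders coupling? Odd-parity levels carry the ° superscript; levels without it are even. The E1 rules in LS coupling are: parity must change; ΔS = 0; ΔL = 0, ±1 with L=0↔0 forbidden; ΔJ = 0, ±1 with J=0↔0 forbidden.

Reading off the term symbols: S 1/2→1/2, L 4→0, J 7/2→1/2, parity even→even.
Parity must change: even → even — fails.
ΔL = 0, ±1 (not L=0↔0): L: 4 → 0, ΔL = -4 — fails.
ΔS = 0: S: 1/2 → 1/2 — passes.
ΔJ = 0, ±1 (not J=0↔0): J: 7/2 → 1/2, ΔJ = -3 — fails.
Rule(s) violated: parity, ΔL, ΔJ.

forbidden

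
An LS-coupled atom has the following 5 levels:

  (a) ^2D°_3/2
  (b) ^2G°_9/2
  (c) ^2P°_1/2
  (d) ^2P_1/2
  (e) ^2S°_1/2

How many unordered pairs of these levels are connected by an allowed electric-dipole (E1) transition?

3

(a)–(b): forbidden (parity, ΔL, ΔJ).
(a)–(c): forbidden (parity).
(a)–(d): allowed.
(a)–(e): forbidden (parity, ΔL).
(b)–(c): forbidden (parity, ΔL, ΔJ).
(b)–(d): forbidden (ΔL, ΔJ).
(b)–(e): forbidden (parity, ΔL, ΔJ).
(c)–(d): allowed.
(c)–(e): forbidden (parity).
(d)–(e): allowed.
Allowed pairs: 3 of 10.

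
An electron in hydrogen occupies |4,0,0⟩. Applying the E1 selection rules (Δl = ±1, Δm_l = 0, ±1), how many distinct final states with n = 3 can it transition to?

E1 requires Δl = ±1, so l_f ∈ {-1, 1}; with 0 ≤ l_f ≤ n_f−1 = 2, the allowed l_f values are {1}.
For l_f = 1: m_f ∈ {m_i−1, m_i, m_i+1} ∩ [−1, 1] = {-1, 0, 1} → 3 states.
Total: 3.

3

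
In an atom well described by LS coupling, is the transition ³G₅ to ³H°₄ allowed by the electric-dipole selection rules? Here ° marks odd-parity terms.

allowed

Reading off the term symbols: S 1→1, L 4→5, J 5→4, parity even→odd.
Parity must change: even → odd — passes.
ΔS = 0: S: 1 → 1 — passes.
ΔL = 0, ±1 (not L=0↔0): L: 4 → 5, ΔL = +1 — passes.
ΔJ = 0, ±1 (not J=0↔0): J: 5 → 4, ΔJ = -1 — passes.
All four E1 rules are satisfied.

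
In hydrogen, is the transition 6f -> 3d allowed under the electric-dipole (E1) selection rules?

allowed

Δl = 2 − 3 = -1; the E1 rule Δl = ±1 is ok.
All E1 selection rules are satisfied.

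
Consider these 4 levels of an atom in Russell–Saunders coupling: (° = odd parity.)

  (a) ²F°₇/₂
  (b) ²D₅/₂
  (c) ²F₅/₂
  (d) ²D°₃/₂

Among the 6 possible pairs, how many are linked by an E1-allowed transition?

(a)–(b): allowed.
(a)–(c): allowed.
(a)–(d): forbidden (parity, ΔJ).
(b)–(c): forbidden (parity).
(b)–(d): allowed.
(c)–(d): allowed.
Allowed pairs: 4 of 6.

4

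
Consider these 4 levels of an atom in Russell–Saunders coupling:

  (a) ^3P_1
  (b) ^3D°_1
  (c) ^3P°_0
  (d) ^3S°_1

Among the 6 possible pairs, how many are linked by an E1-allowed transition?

(a)–(b): allowed.
(a)–(c): allowed.
(a)–(d): allowed.
(b)–(c): forbidden (parity).
(b)–(d): forbidden (parity, ΔL).
(c)–(d): forbidden (parity).
Allowed pairs: 3 of 6.

3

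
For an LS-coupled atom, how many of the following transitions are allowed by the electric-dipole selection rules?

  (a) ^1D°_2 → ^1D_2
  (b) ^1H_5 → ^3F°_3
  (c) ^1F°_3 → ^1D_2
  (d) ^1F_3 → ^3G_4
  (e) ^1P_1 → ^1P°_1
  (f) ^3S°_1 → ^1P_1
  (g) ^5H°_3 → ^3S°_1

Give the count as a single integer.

3

(a) allowed
(b) forbidden (ΔS, ΔL, ΔJ fail)
(c) allowed
(d) forbidden (parity, ΔS fail)
(e) allowed
(f) forbidden (ΔS fails)
(g) forbidden (parity, ΔS, ΔL, ΔJ fail)
Total allowed: 3 of 7.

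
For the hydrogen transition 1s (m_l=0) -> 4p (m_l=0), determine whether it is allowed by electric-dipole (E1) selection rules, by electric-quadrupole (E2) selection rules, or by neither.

E1

Δl = 1 − 0 = +1; l_i + l_f = 1.
Δm_l = +0.
E1 (Δl = ±1, |Δm_l| ≤ 1): satisfied.
E2 (Δl = 0,±2, l_i+l_f ≥ 2, |Δm_l| ≤ 2): not satisfied.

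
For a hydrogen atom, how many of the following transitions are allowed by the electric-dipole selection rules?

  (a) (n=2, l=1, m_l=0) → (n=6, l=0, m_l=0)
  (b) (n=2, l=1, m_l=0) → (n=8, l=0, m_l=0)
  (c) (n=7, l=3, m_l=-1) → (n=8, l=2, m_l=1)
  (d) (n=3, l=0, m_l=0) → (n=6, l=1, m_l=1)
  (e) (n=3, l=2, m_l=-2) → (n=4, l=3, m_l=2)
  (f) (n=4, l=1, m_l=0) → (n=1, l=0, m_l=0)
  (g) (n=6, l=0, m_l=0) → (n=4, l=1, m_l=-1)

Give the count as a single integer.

5

(a) allowed
(b) allowed
(c) forbidden — Δm_l = +2 (E1 requires Δm_l = 0, ±1)
(d) allowed
(e) forbidden — Δm_l = +4 (E1 requires Δm_l = 0, ±1)
(f) allowed
(g) allowed
Total allowed: 5 of 7.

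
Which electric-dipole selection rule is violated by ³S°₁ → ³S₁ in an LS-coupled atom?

ΔJ = 0, ±1 (not J=0↔0): J: 1 → 1, ΔJ = +0 — ✓.
ΔS = 0: S: 1 → 1 — ✓.
ΔL = 0, ±1 (not L=0↔0): L: 0 → 0, ΔL = +0 — ✗.
Parity must change: odd → even — ✓.

the L=0 ↔ L=0 exclusion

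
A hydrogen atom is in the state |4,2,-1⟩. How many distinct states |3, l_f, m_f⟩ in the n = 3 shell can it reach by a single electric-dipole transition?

2

E1 requires Δl = ±1, so l_f ∈ {1, 3}; with 0 ≤ l_f ≤ n_f−1 = 2, the allowed l_f values are {1}.
For l_f = 1: m_f ∈ {m_i−1, m_i, m_i+1} ∩ [−1, 1] = {-1, 0} → 2 states.
Total: 2.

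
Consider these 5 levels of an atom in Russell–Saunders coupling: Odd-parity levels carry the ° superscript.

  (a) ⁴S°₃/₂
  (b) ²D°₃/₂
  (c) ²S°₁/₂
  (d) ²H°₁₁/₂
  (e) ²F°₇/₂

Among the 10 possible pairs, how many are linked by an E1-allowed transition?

0

(a)–(b): forbidden (parity, ΔS, ΔL).
(a)–(c): forbidden (parity, ΔS, ΔL).
(a)–(d): forbidden (parity, ΔS, ΔL, ΔJ).
(a)–(e): forbidden (parity, ΔS, ΔL, ΔJ).
(b)–(c): forbidden (parity, ΔL).
(b)–(d): forbidden (parity, ΔL, ΔJ).
(b)–(e): forbidden (parity, ΔJ).
(c)–(d): forbidden (parity, ΔL, ΔJ).
(c)–(e): forbidden (parity, ΔL, ΔJ).
(d)–(e): forbidden (parity, ΔL, ΔJ).
Allowed pairs: 0 of 10.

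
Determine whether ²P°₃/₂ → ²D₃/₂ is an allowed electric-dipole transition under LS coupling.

Initial level: S=1/2, L=1, J=3/2, parity odd. Final level: S=1/2, L=2, J=3/2, parity even.
ΔS = 0: S: 1/2 → 1/2 — passes.
ΔL = 0, ±1 (not L=0↔0): L: 1 → 2, ΔL = +1 — passes.
Parity must change: odd → even — passes.
ΔJ = 0, ±1 (not J=0↔0): J: 3/2 → 3/2, ΔJ = +0 — passes.
All four E1 rules are satisfied.

allowed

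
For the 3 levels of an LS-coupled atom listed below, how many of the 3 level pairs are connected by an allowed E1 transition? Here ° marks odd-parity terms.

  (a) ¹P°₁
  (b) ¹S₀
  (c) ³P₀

(a)–(b): allowed.
(a)–(c): forbidden (ΔS).
(b)–(c): forbidden (parity, ΔS, ΔJ).
Allowed pairs: 1 of 3.

1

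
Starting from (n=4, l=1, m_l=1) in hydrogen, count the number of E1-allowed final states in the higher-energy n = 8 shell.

E1 requires Δl = ±1, so l_f ∈ {0, 2}; with 0 ≤ l_f ≤ n_f−1 = 7, the allowed l_f values are {0, 2}.
For l_f = 0: m_f ∈ {m_i−1, m_i, m_i+1} ∩ [−0, 0] = {0} → 1 state.
For l_f = 2: m_f ∈ {m_i−1, m_i, m_i+1} ∩ [−2, 2] = {0, 1, 2} → 3 states.
Total: 4.

4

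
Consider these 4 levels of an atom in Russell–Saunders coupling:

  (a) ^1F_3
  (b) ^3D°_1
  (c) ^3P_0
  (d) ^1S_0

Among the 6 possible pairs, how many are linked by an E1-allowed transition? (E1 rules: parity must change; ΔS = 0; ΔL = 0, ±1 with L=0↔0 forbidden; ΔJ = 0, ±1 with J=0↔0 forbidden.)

(a)–(b): forbidden (ΔS, ΔJ).
(a)–(c): forbidden (parity, ΔS, ΔL, ΔJ).
(a)–(d): forbidden (parity, ΔL, ΔJ).
(b)–(c): allowed.
(b)–(d): forbidden (ΔS, ΔL).
(c)–(d): forbidden (parity, ΔS, ΔJ).
Allowed pairs: 1 of 6.

1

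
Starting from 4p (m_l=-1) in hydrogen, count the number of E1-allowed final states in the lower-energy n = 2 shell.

E1 requires Δl = ±1, so l_f ∈ {0, 2}; with 0 ≤ l_f ≤ n_f−1 = 1, the allowed l_f values are {0}.
For l_f = 0: m_f ∈ {m_i−1, m_i, m_i+1} ∩ [−0, 0] = {0} → 1 state.
Total: 1.

1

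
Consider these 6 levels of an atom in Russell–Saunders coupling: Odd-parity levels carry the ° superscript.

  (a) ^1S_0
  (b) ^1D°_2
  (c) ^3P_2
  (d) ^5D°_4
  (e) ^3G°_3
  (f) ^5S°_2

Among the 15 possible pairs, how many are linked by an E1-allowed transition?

(a)–(b): forbidden (ΔL, ΔJ).
(a)–(c): forbidden (parity, ΔS, ΔJ).
(a)–(d): forbidden (ΔS, ΔL, ΔJ).
(a)–(e): forbidden (ΔS, ΔL, ΔJ).
(a)–(f): forbidden (ΔS, ΔL, ΔJ).
(b)–(c): forbidden (ΔS).
(b)–(d): forbidden (parity, ΔS, ΔJ).
(b)–(e): forbidden (parity, ΔS, ΔL).
(b)–(f): forbidden (parity, ΔS, ΔL).
(c)–(d): forbidden (ΔS, ΔJ).
(c)–(e): forbidden (ΔL).
(c)–(f): forbidden (ΔS).
(d)–(e): forbidden (parity, ΔS, ΔL).
(d)–(f): forbidden (parity, ΔL, ΔJ).
(e)–(f): forbidden (parity, ΔS, ΔL).
Allowed pairs: 0 of 15.

0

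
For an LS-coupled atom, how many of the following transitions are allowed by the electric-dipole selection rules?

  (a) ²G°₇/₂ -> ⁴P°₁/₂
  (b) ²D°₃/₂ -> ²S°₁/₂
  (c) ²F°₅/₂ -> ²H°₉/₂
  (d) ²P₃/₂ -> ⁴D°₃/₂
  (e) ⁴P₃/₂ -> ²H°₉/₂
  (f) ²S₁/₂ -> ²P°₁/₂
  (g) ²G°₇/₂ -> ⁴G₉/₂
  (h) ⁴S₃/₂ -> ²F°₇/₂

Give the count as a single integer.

1

(a) forbidden (parity, ΔS, ΔL, ΔJ fail)
(b) forbidden (parity, ΔL fail)
(c) forbidden (parity, ΔL, ΔJ fail)
(d) forbidden (ΔS fails)
(e) forbidden (ΔS, ΔL, ΔJ fail)
(f) allowed
(g) forbidden (ΔS fails)
(h) forbidden (ΔS, ΔL, ΔJ fail)
Total allowed: 1 of 8.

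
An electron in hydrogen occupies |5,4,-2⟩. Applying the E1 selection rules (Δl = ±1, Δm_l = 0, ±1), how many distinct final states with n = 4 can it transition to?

E1 requires Δl = ±1, so l_f ∈ {3, 5}; with 0 ≤ l_f ≤ n_f−1 = 3, the allowed l_f values are {3}.
For l_f = 3: m_f ∈ {m_i−1, m_i, m_i+1} ∩ [−3, 3] = {-3, -2, -1} → 3 states.
Total: 3.

3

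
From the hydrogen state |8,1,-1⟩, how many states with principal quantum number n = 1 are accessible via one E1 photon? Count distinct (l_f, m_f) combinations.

E1 requires Δl = ±1, so l_f ∈ {0, 2}; with 0 ≤ l_f ≤ n_f−1 = 0, the allowed l_f values are {0}.
For l_f = 0: m_f ∈ {m_i−1, m_i, m_i+1} ∩ [−0, 0] = {0} → 1 state.
Total: 1.

1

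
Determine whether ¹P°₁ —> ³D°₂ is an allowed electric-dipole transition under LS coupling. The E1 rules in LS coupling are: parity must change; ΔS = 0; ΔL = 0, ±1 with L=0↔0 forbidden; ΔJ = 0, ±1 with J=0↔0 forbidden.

Parity must change: odd → odd — fails.
ΔS = 0: S: 0 → 1 — fails.
ΔL = 0, ±1 (not L=0↔0): L: 1 → 2, ΔL = +1 — passes.
ΔJ = 0, ±1 (not J=0↔0): J: 1 → 2, ΔJ = +1 — passes.
Rule(s) violated: parity, ΔS.

forbidden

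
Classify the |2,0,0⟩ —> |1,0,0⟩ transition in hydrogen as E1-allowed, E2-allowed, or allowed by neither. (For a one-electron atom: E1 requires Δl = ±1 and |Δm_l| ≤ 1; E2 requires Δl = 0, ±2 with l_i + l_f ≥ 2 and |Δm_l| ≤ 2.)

Δl = 0 − 0 = +0; l_i + l_f = 0.
Δm_l = +0.
E1 (Δl = ±1, |Δm_l| ≤ 1): not satisfied.
E2 (Δl = 0,±2, l_i+l_f ≥ 2, |Δm_l| ≤ 2): not satisfied.

neither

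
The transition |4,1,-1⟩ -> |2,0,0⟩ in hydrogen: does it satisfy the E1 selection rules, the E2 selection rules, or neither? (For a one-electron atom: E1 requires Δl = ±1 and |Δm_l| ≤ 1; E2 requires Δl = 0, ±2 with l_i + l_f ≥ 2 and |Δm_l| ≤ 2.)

Δl = 0 − 1 = -1; l_i + l_f = 1.
Δm_l = +1.
E1 (Δl = ±1, |Δm_l| ≤ 1): satisfied.
E2 (Δl = 0,±2, l_i+l_f ≥ 2, |Δm_l| ≤ 2): not satisfied.

E1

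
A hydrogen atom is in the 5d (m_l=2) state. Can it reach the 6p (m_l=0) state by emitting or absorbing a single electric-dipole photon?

Δl = 1 − 2 = -1; the E1 rule Δl = ±1 is satisfied.
m_l: 2 → 0 (Δm_l = -2). |Δm_l| ≤ 1 violated.
The transition is electric-dipole forbidden.

forbidden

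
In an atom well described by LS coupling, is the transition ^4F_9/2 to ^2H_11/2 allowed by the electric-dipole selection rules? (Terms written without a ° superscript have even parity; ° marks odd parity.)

forbidden

Reading off the term symbols: S 3/2→1/2, L 3→5, J 9/2→11/2, parity even→even.
ΔS = 0: S: 3/2 → 1/2 — ✗.
ΔJ = 0, ±1 (not J=0↔0): J: 9/2 → 11/2, ΔJ = +1 — ✓.
Parity must change: even → even — ✗.
ΔL = 0, ±1 (not L=0↔0): L: 3 → 5, ΔL = +2 — ✗.
Rule(s) violated: parity, ΔS, ΔL.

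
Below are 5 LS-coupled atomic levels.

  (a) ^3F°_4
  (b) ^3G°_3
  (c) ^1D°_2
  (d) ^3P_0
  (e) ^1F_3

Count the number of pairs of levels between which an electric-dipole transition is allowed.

(a)–(b): forbidden (parity).
(a)–(c): forbidden (parity, ΔS, ΔJ).
(a)–(d): forbidden (ΔL, ΔJ).
(a)–(e): forbidden (ΔS).
(b)–(c): forbidden (parity, ΔS, ΔL).
(b)–(d): forbidden (ΔL, ΔJ).
(b)–(e): forbidden (ΔS).
(c)–(d): forbidden (ΔS, ΔJ).
(c)–(e): allowed.
(d)–(e): forbidden (parity, ΔS, ΔL, ΔJ).
Allowed pairs: 1 of 10.

1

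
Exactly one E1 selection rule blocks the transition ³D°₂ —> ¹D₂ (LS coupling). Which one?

Parity must change: odd → even — ✓.
ΔL = 0, ±1 (not L=0↔0): L: 2 → 2, ΔL = +0 — ✓.
ΔS = 0: S: 1 → 0 — ✗.
ΔJ = 0, ±1 (not J=0↔0): J: 2 → 2, ΔJ = +0 — ✓.

the ΔS = 0 rule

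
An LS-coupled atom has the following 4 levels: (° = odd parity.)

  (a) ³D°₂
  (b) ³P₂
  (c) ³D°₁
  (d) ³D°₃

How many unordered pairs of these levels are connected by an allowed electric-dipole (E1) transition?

3

(a)–(b): allowed.
(a)–(c): forbidden (parity).
(a)–(d): forbidden (parity).
(b)–(c): allowed.
(b)–(d): allowed.
(c)–(d): forbidden (parity, ΔJ).
Allowed pairs: 3 of 6.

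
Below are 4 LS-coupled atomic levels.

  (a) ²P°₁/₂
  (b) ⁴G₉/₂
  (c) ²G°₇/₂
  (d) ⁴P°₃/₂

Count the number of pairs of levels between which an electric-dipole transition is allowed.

(a)–(b): forbidden (ΔS, ΔL, ΔJ).
(a)–(c): forbidden (parity, ΔL, ΔJ).
(a)–(d): forbidden (parity, ΔS).
(b)–(c): forbidden (ΔS).
(b)–(d): forbidden (ΔL, ΔJ).
(c)–(d): forbidden (parity, ΔS, ΔL, ΔJ).
Allowed pairs: 0 of 6.

0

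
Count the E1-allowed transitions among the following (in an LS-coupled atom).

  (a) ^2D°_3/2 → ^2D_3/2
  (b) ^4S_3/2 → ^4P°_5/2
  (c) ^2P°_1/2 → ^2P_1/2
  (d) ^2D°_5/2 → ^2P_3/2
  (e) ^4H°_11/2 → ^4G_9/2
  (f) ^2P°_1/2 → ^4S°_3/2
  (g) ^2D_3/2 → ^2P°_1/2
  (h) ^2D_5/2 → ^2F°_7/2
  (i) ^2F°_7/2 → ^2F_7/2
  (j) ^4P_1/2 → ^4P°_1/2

9

(a) allowed
(b) allowed
(c) allowed
(d) allowed
(e) allowed
(f) forbidden (parity, ΔS fail)
(g) allowed
(h) allowed
(i) allowed
(j) allowed
Total allowed: 9 of 10.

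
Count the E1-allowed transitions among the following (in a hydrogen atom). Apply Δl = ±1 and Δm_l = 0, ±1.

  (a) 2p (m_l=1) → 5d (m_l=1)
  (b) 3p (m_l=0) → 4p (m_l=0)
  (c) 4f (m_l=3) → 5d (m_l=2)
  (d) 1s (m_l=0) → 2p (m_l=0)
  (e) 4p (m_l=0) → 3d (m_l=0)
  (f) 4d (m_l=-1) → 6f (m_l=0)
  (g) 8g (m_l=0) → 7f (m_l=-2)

5

(a) allowed
(b) forbidden — Δl = +0 (E1 requires Δl = ±1)
(c) allowed
(d) allowed
(e) allowed
(f) allowed
(g) forbidden — Δm_l = -2 (E1 requires Δm_l = 0, ±1)
Total allowed: 5 of 7.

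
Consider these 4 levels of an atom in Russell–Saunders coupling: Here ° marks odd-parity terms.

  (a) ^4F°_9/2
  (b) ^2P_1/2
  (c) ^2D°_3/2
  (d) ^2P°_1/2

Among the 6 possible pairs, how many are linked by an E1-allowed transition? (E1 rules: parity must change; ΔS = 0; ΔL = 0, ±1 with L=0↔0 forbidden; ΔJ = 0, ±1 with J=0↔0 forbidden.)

(a)–(b): forbidden (ΔS, ΔL, ΔJ).
(a)–(c): forbidden (parity, ΔS, ΔJ).
(a)–(d): forbidden (parity, ΔS, ΔL, ΔJ).
(b)–(c): allowed.
(b)–(d): allowed.
(c)–(d): forbidden (parity).
Allowed pairs: 2 of 6.

2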